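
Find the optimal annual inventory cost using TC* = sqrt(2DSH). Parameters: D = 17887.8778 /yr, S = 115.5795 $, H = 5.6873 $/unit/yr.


2*D*S*H = 23516666.6948
TC* = sqrt(23516666.6948) = 4849.3986

4849.3986 $/yr


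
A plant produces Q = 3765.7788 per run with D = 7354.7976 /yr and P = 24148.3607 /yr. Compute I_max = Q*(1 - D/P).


D/P = 0.3046
1 - D/P = 0.6954
I_max = 3765.7788 * 0.6954 = 2618.8463

2618.8463 units


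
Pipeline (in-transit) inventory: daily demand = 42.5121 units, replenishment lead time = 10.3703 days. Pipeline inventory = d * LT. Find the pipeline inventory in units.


Pipeline = 42.5121 * 10.3703 = 440.8632

440.8632 units


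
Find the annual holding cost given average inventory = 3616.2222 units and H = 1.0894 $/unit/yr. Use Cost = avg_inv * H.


Cost = 3616.2222 * 1.0894 = 3939.5125

3939.5125 $/yr


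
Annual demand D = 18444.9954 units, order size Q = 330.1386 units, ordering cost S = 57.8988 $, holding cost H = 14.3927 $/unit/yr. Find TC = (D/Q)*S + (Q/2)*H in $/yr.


Ordering cost = D*S/Q = 3234.8326
Holding cost = Q*H/2 = 2375.7929
TC = 3234.8326 + 2375.7929 = 5610.6255

5610.6255 $/yr


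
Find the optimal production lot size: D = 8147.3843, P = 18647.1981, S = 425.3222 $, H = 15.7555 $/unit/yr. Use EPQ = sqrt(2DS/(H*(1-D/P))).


1 - D/P = 1 - 0.4369 = 0.5631
H*(1-D/P) = 8.8716
2DS = 6930526.8294
EPQ = sqrt(781206.8562) = 883.8591

883.8591 units


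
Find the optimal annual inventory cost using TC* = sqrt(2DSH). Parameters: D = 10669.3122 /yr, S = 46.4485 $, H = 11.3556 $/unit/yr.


2*D*S*H = 11255069.9570
TC* = sqrt(11255069.9570) = 3354.8577

3354.8577 $/yr


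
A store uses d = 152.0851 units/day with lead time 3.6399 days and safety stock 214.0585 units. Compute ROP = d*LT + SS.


d*LT = 152.0851 * 3.6399 = 553.5746
ROP = 553.5746 + 214.0585 = 767.6331

767.6331 units


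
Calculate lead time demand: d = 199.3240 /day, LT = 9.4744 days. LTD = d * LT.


LTD = 199.3240 * 9.4744 = 1888.4753

1888.4753 units


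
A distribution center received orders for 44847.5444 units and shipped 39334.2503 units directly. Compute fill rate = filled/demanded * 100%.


FR = 39334.2503 / 44847.5444 * 100 = 87.7066

87.7066%


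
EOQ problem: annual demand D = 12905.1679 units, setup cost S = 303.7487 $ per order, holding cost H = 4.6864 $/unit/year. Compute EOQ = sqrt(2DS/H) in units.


2*D*S = 2 * 12905.1679 * 303.7487 = 7839855.9458
2*D*S/H = 1672895.1745
EOQ = sqrt(1672895.1745) = 1293.4045

1293.4045 units


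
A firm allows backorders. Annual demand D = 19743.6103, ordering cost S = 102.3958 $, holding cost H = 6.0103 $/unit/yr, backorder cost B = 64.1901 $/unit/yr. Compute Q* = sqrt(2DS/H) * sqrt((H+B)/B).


sqrt(2DS/H) = 820.2029
sqrt((H+B)/B) = 1.0458
Q* = 820.2029 * 1.0458 = 857.7427

857.7427 units


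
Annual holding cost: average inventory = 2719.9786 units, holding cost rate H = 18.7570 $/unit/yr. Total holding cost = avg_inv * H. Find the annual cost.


Cost = 2719.9786 * 18.7570 = 51018.6386

51018.6386 $/yr


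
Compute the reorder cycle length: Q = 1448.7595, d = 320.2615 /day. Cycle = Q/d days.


Cycle = 1448.7595 / 320.2615 = 4.5237

4.5237 days


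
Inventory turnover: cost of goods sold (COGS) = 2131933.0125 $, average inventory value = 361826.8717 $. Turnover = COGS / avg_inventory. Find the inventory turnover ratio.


Turnover = 2131933.0125 / 361826.8717 = 5.8921

5.8921


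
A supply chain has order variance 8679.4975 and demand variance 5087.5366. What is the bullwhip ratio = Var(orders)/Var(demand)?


BW = 8679.4975 / 5087.5366 = 1.7060

1.7060


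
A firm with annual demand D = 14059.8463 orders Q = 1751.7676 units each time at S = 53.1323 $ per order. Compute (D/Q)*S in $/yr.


Number of orders = D/Q = 8.0261
Cost = 8.0261 * 53.1323 = 426.4447

426.4447 $/yr


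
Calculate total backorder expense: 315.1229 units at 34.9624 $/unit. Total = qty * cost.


Total = 315.1229 * 34.9624 = 11017.4529

11017.4529 $


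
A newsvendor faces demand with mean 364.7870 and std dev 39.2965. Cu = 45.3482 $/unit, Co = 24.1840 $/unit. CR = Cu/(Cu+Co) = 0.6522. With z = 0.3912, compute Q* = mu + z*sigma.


CR = Cu/(Cu+Co) = 45.3482/(45.3482+24.1840) = 0.6522
z = 0.3912
Q* = 364.7870 + 0.3912 * 39.2965 = 380.1598

380.1598 units


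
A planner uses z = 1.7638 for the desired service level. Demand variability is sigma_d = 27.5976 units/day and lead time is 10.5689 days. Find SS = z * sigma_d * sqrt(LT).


sqrt(LT) = sqrt(10.5689) = 3.2510
SS = 1.7638 * 27.5976 * 3.2510 = 158.2470

158.2470 units


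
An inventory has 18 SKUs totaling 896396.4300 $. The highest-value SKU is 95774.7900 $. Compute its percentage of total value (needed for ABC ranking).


Top item = 95774.7900
Total = 896396.4300
Percentage = 95774.7900 / 896396.4300 * 100 = 10.6844

10.6844%


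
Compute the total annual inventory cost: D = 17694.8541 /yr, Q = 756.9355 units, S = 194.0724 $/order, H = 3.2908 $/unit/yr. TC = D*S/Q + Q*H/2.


Ordering cost = D*S/Q = 4536.8236
Holding cost = Q*H/2 = 1245.4617
TC = 4536.8236 + 1245.4617 = 5782.2852

5782.2852 $/yr


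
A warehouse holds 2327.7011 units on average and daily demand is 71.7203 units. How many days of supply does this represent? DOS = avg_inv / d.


DOS = 2327.7011 / 71.7203 = 32.4553

32.4553 days


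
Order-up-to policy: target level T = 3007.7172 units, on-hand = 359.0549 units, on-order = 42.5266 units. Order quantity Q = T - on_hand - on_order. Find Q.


Inventory position = OH + OO = 359.0549 + 42.5266 = 401.5815
Q = 3007.7172 - 401.5815 = 2606.1357

2606.1357 units


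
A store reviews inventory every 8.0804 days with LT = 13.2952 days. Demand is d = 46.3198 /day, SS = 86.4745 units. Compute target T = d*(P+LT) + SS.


P + LT = 21.3756
d*(P+LT) = 46.3198 * 21.3756 = 990.1135
T = 990.1135 + 86.4745 = 1076.5880

1076.5880 units


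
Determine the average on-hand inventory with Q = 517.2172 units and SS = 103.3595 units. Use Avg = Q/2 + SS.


Q/2 = 258.6086
Avg = 258.6086 + 103.3595 = 361.9681

361.9681 units


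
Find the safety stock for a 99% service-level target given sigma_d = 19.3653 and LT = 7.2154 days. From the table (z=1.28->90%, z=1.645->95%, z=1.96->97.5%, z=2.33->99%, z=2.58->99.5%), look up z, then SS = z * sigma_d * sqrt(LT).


From the table, SL = 99% corresponds to z = 2.33
sqrt(LT) = sqrt(7.2154) = 2.6861
SS = 2.33 * 19.3653 * 2.6861 = 121.2022

121.2022 units


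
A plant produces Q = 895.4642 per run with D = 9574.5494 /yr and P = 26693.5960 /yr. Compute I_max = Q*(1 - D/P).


D/P = 0.3587
1 - D/P = 0.6413
I_max = 895.4642 * 0.6413 = 574.2761

574.2761 units


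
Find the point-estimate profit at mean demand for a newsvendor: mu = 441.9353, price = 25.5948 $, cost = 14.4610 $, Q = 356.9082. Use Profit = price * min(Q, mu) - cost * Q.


Sales at mu = min(356.9082, 441.9353) = 356.9082
Revenue = 25.5948 * 356.9082 = 9134.9940
Total cost = 14.4610 * 356.9082 = 5161.2495
Profit = 9134.9940 - 5161.2495 = 3973.7445

3973.7445 $


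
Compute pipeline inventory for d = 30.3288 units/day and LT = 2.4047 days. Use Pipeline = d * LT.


Pipeline = 30.3288 * 2.4047 = 72.9317

72.9317 units


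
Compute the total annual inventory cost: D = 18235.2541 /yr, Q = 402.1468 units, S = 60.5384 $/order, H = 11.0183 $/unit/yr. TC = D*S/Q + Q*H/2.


Ordering cost = D*S/Q = 2745.0998
Holding cost = Q*H/2 = 2215.4870
TC = 2745.0998 + 2215.4870 = 4960.5869

4960.5869 $/yr


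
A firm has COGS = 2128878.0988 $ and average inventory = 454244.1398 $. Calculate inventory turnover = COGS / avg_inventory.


Turnover = 2128878.0988 / 454244.1398 = 4.6866

4.6866


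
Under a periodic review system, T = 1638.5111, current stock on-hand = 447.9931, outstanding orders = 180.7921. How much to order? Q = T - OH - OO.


Inventory position = OH + OO = 447.9931 + 180.7921 = 628.7852
Q = 1638.5111 - 628.7852 = 1009.7259

1009.7259 units


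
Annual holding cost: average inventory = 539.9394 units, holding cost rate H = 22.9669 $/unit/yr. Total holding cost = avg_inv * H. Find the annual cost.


Cost = 539.9394 * 22.9669 = 12400.7342

12400.7342 $/yr


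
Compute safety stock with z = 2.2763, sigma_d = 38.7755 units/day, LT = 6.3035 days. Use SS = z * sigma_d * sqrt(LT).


sqrt(LT) = sqrt(6.3035) = 2.5107
SS = 2.2763 * 38.7755 * 2.5107 = 221.6041

221.6041 units


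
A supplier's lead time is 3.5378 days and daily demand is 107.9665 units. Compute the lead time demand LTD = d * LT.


LTD = 107.9665 * 3.5378 = 381.9639

381.9639 units


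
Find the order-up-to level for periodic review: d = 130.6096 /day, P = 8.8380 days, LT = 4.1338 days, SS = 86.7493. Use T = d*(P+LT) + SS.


P + LT = 12.9718
d*(P+LT) = 130.6096 * 12.9718 = 1694.2416
T = 1694.2416 + 86.7493 = 1780.9909

1780.9909 units


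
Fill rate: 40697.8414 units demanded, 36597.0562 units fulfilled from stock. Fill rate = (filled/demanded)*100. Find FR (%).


FR = 36597.0562 / 40697.8414 * 100 = 89.9238

89.9238%


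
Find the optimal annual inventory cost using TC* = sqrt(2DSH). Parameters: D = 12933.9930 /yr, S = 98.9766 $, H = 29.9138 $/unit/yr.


2*D*S*H = 76589059.0527
TC* = sqrt(76589059.0527) = 8751.5175

8751.5175 $/yr


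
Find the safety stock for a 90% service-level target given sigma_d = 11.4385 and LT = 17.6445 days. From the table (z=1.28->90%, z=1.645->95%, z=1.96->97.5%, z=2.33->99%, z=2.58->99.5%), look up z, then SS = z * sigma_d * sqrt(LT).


From the table, SL = 90% corresponds to z = 1.28
sqrt(LT) = sqrt(17.6445) = 4.2005
SS = 1.28 * 11.4385 * 4.2005 = 61.5012

61.5012 units


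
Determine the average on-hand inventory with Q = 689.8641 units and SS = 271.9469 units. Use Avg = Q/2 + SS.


Q/2 = 344.9321
Avg = 344.9321 + 271.9469 = 616.8790

616.8790 units


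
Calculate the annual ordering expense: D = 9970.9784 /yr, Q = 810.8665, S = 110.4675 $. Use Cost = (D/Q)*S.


Number of orders = D/Q = 12.2967
Cost = 12.2967 * 110.4675 = 1358.3852

1358.3852 $/yr


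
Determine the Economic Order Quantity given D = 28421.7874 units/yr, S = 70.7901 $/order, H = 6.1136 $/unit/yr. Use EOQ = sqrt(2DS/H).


2*D*S = 2 * 28421.7874 * 70.7901 = 4023962.3444
2*D*S/H = 658198.4992
EOQ = sqrt(658198.4992) = 811.2943

811.2943 units


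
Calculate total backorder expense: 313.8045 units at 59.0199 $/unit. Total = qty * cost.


Total = 313.8045 * 59.0199 = 18520.7102

18520.7102 $


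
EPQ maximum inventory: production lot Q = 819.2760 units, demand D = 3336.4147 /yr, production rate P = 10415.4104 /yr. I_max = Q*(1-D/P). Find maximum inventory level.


D/P = 0.3203
1 - D/P = 0.6797
I_max = 819.2760 * 0.6797 = 556.8337

556.8337 units


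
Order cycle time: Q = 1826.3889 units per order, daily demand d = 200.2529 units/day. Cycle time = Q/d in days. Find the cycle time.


Cycle = 1826.3889 / 200.2529 = 9.1204

9.1204 days


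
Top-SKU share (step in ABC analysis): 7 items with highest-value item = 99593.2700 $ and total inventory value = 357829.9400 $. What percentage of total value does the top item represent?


Top item = 99593.2700
Total = 357829.9400
Percentage = 99593.2700 / 357829.9400 * 100 = 27.8326

27.8326%


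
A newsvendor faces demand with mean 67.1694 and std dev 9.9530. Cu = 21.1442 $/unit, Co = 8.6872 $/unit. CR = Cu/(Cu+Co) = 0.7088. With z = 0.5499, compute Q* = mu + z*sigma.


CR = Cu/(Cu+Co) = 21.1442/(21.1442+8.6872) = 0.7088
z = 0.5499
Q* = 67.1694 + 0.5499 * 9.9530 = 72.6426

72.6426 units


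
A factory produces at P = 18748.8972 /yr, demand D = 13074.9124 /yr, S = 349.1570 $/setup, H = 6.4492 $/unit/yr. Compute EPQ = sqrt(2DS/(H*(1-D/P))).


1 - D/P = 1 - 0.6974 = 0.3026
H*(1-D/P) = 1.9517
2DS = 9130394.3777
EPQ = sqrt(4678118.8526) = 2162.8959

2162.8959 units


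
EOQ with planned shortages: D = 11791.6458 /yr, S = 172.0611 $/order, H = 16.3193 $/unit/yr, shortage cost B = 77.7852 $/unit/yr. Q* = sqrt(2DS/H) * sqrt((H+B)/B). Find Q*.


sqrt(2DS/H) = 498.6465
sqrt((H+B)/B) = 1.0999
Q* = 498.6465 * 1.0999 = 548.4657

548.4657 units


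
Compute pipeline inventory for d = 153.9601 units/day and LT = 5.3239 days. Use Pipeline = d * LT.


Pipeline = 153.9601 * 5.3239 = 819.6682

819.6682 units


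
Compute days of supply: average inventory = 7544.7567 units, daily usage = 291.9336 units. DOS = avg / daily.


DOS = 7544.7567 / 291.9336 = 25.8441

25.8441 days


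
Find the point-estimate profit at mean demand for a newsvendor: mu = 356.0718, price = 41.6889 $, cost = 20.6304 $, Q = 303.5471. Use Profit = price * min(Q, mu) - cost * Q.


Sales at mu = min(303.5471, 356.0718) = 303.5471
Revenue = 41.6889 * 303.5471 = 12654.5447
Total cost = 20.6304 * 303.5471 = 6262.2981
Profit = 12654.5447 - 6262.2981 = 6392.2466

6392.2466 $


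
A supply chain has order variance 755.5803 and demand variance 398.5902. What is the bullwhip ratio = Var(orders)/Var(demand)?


BW = 755.5803 / 398.5902 = 1.8956

1.8956


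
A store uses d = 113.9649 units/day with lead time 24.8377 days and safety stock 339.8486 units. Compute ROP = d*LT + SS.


d*LT = 113.9649 * 24.8377 = 2830.6260
ROP = 2830.6260 + 339.8486 = 3170.4746

3170.4746 units


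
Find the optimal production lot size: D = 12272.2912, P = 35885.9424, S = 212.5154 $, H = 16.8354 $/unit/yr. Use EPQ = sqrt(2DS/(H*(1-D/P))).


1 - D/P = 1 - 0.3420 = 0.6580
H*(1-D/P) = 11.0780
2DS = 5216101.7466
EPQ = sqrt(470851.3572) = 686.1861

686.1861 units


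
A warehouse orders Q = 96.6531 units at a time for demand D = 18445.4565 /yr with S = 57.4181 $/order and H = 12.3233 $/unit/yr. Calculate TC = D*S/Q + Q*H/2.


Ordering cost = D*S/Q = 10957.7765
Holding cost = Q*H/2 = 595.5426
TC = 10957.7765 + 595.5426 = 11553.3191

11553.3191 $/yr


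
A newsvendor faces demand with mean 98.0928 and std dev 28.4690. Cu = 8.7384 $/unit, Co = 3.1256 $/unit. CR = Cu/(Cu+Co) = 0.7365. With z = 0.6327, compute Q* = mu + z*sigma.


CR = Cu/(Cu+Co) = 8.7384/(8.7384+3.1256) = 0.7365
z = 0.6327
Q* = 98.0928 + 0.6327 * 28.4690 = 116.1051

116.1051 units


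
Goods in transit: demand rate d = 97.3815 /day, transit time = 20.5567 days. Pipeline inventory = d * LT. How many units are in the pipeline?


Pipeline = 97.3815 * 20.5567 = 2001.8423

2001.8423 units


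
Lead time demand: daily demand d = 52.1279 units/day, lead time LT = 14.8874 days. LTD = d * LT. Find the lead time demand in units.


LTD = 52.1279 * 14.8874 = 776.0489

776.0489 units


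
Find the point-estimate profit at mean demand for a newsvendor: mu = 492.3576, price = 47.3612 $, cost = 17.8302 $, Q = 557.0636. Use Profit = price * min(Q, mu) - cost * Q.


Sales at mu = min(557.0636, 492.3576) = 492.3576
Revenue = 47.3612 * 492.3576 = 23318.6468
Total cost = 17.8302 * 557.0636 = 9932.5554
Profit = 23318.6468 - 9932.5554 = 13386.0914

13386.0914 $


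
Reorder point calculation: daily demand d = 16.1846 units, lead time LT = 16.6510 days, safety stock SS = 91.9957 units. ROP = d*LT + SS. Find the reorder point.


d*LT = 16.1846 * 16.6510 = 269.4898
ROP = 269.4898 + 91.9957 = 361.4855

361.4855 units


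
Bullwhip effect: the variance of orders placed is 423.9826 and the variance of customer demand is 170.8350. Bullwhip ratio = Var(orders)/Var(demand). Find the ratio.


BW = 423.9826 / 170.8350 = 2.4818

2.4818


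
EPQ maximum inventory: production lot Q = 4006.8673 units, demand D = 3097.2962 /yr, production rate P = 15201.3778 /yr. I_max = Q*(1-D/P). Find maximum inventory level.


D/P = 0.2038
1 - D/P = 0.7962
I_max = 4006.8673 * 0.7962 = 3190.4640

3190.4640 units


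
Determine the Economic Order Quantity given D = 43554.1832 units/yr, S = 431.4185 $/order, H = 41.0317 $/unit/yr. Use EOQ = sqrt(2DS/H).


2*D*S = 2 * 43554.1832 * 431.4185 = 37580160.7697
2*D*S/H = 915881.1546
EOQ = sqrt(915881.1546) = 957.0168

957.0168 units


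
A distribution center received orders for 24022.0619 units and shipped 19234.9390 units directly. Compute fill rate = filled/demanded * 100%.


FR = 19234.9390 / 24022.0619 * 100 = 80.0720

80.0720%


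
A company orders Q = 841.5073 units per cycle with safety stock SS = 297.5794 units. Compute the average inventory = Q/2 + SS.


Q/2 = 420.7536
Avg = 420.7536 + 297.5794 = 718.3330

718.3330 units


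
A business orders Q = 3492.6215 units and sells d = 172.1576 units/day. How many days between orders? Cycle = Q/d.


Cycle = 3492.6215 / 172.1576 = 20.2874

20.2874 days


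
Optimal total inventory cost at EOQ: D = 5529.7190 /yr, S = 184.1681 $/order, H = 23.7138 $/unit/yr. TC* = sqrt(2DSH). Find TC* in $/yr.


2*D*S*H = 48300165.4800
TC* = sqrt(48300165.4800) = 6949.8320

6949.8320 $/yr


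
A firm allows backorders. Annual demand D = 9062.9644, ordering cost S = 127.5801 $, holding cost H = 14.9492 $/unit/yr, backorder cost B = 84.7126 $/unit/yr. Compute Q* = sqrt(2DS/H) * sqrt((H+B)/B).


sqrt(2DS/H) = 393.3079
sqrt((H+B)/B) = 1.0847
Q* = 393.3079 * 1.0847 = 426.6021

426.6021 units


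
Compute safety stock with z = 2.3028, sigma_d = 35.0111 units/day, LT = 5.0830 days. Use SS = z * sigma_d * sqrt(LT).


sqrt(LT) = sqrt(5.0830) = 2.2546
SS = 2.3028 * 35.0111 * 2.2546 = 181.7699

181.7699 units


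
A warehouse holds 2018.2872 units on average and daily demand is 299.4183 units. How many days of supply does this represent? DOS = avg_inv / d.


DOS = 2018.2872 / 299.4183 = 6.7407

6.7407 days


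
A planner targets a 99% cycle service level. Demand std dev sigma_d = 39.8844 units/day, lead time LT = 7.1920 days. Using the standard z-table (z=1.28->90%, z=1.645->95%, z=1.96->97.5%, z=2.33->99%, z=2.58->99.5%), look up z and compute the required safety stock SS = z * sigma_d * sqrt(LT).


From the table, SL = 99% corresponds to z = 2.33
sqrt(LT) = sqrt(7.1920) = 2.6818
SS = 2.33 * 39.8844 * 2.6818 = 249.2205

249.2205 units


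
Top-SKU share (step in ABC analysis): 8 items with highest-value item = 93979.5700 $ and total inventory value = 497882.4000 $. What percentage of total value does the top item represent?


Top item = 93979.5700
Total = 497882.4000
Percentage = 93979.5700 / 497882.4000 * 100 = 18.8759

18.8759%


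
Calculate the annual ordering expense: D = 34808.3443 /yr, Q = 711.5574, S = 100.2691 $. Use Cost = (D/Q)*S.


Number of orders = D/Q = 48.9185
Cost = 48.9185 * 100.2691 = 4905.0173

4905.0173 $/yr


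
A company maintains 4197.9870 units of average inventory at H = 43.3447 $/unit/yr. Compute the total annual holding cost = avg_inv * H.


Cost = 4197.9870 * 43.3447 = 181960.4871

181960.4871 $/yr


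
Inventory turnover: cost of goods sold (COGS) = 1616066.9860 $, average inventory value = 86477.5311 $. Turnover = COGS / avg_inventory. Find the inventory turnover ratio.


Turnover = 1616066.9860 / 86477.5311 = 18.6877

18.6877


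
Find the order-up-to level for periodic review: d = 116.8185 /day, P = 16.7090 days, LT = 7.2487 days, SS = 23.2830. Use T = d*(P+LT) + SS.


P + LT = 23.9577
d*(P+LT) = 116.8185 * 23.9577 = 2798.7026
T = 2798.7026 + 23.2830 = 2821.9856

2821.9856 units


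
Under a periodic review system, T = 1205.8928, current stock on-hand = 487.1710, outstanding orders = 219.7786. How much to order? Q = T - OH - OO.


Inventory position = OH + OO = 487.1710 + 219.7786 = 706.9496
Q = 1205.8928 - 706.9496 = 498.9432

498.9432 units


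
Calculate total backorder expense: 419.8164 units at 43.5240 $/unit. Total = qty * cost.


Total = 419.8164 * 43.5240 = 18272.0890

18272.0890 $


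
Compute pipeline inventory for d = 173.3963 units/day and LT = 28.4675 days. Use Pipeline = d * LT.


Pipeline = 173.3963 * 28.4675 = 4936.1592

4936.1592 units


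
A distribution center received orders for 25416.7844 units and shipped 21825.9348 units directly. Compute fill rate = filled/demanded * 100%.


FR = 21825.9348 / 25416.7844 * 100 = 85.8721

85.8721%


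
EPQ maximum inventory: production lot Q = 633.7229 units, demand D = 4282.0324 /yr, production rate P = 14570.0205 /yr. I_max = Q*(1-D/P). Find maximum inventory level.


D/P = 0.2939
1 - D/P = 0.7061
I_max = 633.7229 * 0.7061 = 447.4759

447.4759 units


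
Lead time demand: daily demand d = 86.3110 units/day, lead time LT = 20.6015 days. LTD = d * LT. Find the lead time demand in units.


LTD = 86.3110 * 20.6015 = 1778.1361

1778.1361 units


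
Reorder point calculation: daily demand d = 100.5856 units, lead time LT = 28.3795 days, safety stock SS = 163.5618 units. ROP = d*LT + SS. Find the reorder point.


d*LT = 100.5856 * 28.3795 = 2854.5690
ROP = 2854.5690 + 163.5618 = 3018.1308

3018.1308 units


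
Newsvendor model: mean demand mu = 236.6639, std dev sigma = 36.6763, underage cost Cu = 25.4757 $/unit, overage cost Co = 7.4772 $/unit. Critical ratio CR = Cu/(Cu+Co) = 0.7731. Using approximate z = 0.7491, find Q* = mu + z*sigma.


CR = Cu/(Cu+Co) = 25.4757/(25.4757+7.4772) = 0.7731
z = 0.7491
Q* = 236.6639 + 0.7491 * 36.6763 = 264.1381

264.1381 units


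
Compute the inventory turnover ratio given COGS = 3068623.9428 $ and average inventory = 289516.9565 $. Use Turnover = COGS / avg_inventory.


Turnover = 3068623.9428 / 289516.9565 = 10.5991

10.5991


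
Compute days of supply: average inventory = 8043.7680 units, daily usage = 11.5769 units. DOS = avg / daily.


DOS = 8043.7680 / 11.5769 = 694.8119

694.8119 days


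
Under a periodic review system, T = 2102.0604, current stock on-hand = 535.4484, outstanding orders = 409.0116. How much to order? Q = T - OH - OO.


Inventory position = OH + OO = 535.4484 + 409.0116 = 944.4600
Q = 2102.0604 - 944.4600 = 1157.6004

1157.6004 units


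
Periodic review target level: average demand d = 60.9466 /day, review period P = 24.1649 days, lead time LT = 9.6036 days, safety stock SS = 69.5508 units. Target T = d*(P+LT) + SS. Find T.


P + LT = 33.7685
d*(P+LT) = 60.9466 * 33.7685 = 2058.0753
T = 2058.0753 + 69.5508 = 2127.6261

2127.6261 units


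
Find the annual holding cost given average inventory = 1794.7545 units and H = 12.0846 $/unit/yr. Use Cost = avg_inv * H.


Cost = 1794.7545 * 12.0846 = 21688.8902

21688.8902 $/yr


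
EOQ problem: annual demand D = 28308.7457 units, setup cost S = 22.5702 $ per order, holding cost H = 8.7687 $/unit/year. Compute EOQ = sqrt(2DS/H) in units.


2*D*S = 2 * 28308.7457 * 22.5702 = 1277868.1044
2*D*S/H = 145730.6219
EOQ = sqrt(145730.6219) = 381.7468

381.7468 units


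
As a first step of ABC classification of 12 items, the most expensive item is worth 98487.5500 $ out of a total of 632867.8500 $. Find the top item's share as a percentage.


Top item = 98487.5500
Total = 632867.8500
Percentage = 98487.5500 / 632867.8500 * 100 = 15.5621

15.5621%


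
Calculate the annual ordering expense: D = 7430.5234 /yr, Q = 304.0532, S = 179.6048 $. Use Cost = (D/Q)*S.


Number of orders = D/Q = 24.4382
Cost = 24.4382 * 179.6048 = 4389.2242

4389.2242 $/yr


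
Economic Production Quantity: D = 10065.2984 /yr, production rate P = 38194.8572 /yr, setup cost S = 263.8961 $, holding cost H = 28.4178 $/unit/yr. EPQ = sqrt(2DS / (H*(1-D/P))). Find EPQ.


1 - D/P = 1 - 0.2635 = 0.7365
H*(1-D/P) = 20.9290
2DS = 5312385.9862
EPQ = sqrt(253828.9417) = 503.8144

503.8144 units


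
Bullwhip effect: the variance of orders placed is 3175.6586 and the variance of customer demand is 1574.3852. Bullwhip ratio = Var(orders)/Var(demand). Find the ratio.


BW = 3175.6586 / 1574.3852 = 2.0171

2.0171


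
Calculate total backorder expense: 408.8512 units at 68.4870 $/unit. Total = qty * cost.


Total = 408.8512 * 68.4870 = 28000.9921

28000.9921 $


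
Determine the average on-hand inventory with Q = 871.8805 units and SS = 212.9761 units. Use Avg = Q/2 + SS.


Q/2 = 435.9402
Avg = 435.9402 + 212.9761 = 648.9163

648.9163 units


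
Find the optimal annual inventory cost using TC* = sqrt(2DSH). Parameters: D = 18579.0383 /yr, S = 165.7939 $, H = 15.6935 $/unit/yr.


2*D*S*H = 96681100.4596
TC* = sqrt(96681100.4596) = 9832.6548

9832.6548 $/yr


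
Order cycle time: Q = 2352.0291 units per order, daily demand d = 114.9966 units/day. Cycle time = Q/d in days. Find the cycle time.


Cycle = 2352.0291 / 114.9966 = 20.4530

20.4530 days


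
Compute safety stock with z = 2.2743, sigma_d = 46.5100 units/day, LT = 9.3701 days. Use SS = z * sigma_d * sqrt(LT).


sqrt(LT) = sqrt(9.3701) = 3.0611
SS = 2.2743 * 46.5100 * 3.0611 = 323.7921

323.7921 units


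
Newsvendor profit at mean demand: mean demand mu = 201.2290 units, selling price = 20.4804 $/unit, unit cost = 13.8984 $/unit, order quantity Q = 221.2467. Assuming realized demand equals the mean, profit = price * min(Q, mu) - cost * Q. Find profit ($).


Sales at mu = min(221.2467, 201.2290) = 201.2290
Revenue = 20.4804 * 201.2290 = 4121.2504
Total cost = 13.8984 * 221.2467 = 3074.9751
Profit = 4121.2504 - 3074.9751 = 1046.2753

1046.2753 $


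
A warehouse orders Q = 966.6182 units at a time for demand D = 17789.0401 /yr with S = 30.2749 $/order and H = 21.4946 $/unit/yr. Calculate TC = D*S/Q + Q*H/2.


Ordering cost = D*S/Q = 557.1604
Holding cost = Q*H/2 = 10388.5358
TC = 557.1604 + 10388.5358 = 10945.6962

10945.6962 $/yr


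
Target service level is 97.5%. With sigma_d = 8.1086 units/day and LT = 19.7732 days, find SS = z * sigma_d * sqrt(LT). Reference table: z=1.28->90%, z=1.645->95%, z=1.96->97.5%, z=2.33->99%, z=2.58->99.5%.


From the table, SL = 97.5% corresponds to z = 1.96
sqrt(LT) = sqrt(19.7732) = 4.4467
SS = 1.96 * 8.1086 * 4.4467 = 70.6709

70.6709 units


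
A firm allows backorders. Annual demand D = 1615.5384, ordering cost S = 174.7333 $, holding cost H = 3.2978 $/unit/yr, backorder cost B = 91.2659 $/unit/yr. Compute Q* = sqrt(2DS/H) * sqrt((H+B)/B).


sqrt(2DS/H) = 413.7608
sqrt((H+B)/B) = 1.0179
Q* = 413.7608 * 1.0179 = 421.1699

421.1699 units


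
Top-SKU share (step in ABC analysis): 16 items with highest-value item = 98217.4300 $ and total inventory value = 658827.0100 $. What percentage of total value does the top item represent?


Top item = 98217.4300
Total = 658827.0100
Percentage = 98217.4300 / 658827.0100 * 100 = 14.9079

14.9079%


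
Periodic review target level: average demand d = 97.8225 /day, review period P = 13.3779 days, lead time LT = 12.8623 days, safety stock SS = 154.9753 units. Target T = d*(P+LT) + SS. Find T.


P + LT = 26.2402
d*(P+LT) = 97.8225 * 26.2402 = 2566.8820
T = 2566.8820 + 154.9753 = 2721.8573

2721.8573 units


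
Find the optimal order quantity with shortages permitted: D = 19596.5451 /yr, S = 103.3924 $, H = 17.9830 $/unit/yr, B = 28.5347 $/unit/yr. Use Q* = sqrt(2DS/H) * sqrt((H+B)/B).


sqrt(2DS/H) = 474.6986
sqrt((H+B)/B) = 1.2768
Q* = 474.6986 * 1.2768 = 606.0947

606.0947 units


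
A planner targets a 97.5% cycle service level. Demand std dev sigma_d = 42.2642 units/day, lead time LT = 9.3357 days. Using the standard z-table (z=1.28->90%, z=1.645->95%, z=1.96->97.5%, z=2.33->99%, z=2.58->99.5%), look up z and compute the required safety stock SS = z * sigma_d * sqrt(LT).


From the table, SL = 97.5% corresponds to z = 1.96
sqrt(LT) = sqrt(9.3357) = 3.0554
SS = 1.96 * 42.2642 * 3.0554 = 253.1058

253.1058 units


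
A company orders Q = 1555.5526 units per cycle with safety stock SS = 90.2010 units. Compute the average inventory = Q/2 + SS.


Q/2 = 777.7763
Avg = 777.7763 + 90.2010 = 867.9773

867.9773 units


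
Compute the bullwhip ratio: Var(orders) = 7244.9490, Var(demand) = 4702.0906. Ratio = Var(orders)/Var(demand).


BW = 7244.9490 / 4702.0906 = 1.5408

1.5408


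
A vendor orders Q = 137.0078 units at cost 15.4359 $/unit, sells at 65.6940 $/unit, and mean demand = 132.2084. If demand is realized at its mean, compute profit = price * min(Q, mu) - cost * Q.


Sales at mu = min(137.0078, 132.2084) = 132.2084
Revenue = 65.6940 * 132.2084 = 8685.2986
Total cost = 15.4359 * 137.0078 = 2114.8387
Profit = 8685.2986 - 2114.8387 = 6570.4599

6570.4599 $


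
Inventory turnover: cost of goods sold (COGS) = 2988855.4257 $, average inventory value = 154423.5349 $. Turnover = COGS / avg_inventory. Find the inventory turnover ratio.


Turnover = 2988855.4257 / 154423.5349 = 19.3549

19.3549


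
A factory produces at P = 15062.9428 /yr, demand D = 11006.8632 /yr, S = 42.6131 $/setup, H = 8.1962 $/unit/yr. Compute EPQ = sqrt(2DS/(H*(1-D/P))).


1 - D/P = 1 - 0.7307 = 0.2693
H*(1-D/P) = 2.2070
2DS = 938073.1245
EPQ = sqrt(425037.7500) = 651.9492

651.9492 units


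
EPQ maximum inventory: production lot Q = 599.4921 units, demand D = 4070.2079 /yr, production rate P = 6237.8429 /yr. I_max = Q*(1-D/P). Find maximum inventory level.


D/P = 0.6525
1 - D/P = 0.3475
I_max = 599.4921 * 0.3475 = 208.3220

208.3220 units


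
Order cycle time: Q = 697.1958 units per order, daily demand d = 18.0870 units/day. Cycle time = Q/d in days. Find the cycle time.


Cycle = 697.1958 / 18.0870 = 38.5468

38.5468 days


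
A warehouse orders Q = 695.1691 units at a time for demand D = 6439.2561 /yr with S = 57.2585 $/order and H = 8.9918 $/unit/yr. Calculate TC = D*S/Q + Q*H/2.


Ordering cost = D*S/Q = 530.3776
Holding cost = Q*H/2 = 3125.4108
TC = 530.3776 + 3125.4108 = 3655.7884

3655.7884 $/yr


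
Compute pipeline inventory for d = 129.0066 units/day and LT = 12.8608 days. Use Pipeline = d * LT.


Pipeline = 129.0066 * 12.8608 = 1659.1281

1659.1281 units


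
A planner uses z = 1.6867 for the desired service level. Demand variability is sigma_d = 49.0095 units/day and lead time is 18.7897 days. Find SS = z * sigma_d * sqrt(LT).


sqrt(LT) = sqrt(18.7897) = 4.3347
SS = 1.6867 * 49.0095 * 4.3347 = 358.3258

358.3258 units


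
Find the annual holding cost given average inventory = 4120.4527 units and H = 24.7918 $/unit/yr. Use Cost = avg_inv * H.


Cost = 4120.4527 * 24.7918 = 102153.4392

102153.4392 $/yr


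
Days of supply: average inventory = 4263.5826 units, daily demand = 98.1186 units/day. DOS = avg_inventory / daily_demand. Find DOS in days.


DOS = 4263.5826 / 98.1186 = 43.4534

43.4534 days


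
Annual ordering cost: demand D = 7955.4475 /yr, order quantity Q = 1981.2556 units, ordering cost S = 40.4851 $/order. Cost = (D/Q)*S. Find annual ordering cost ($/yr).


Number of orders = D/Q = 4.0154
Cost = 4.0154 * 40.4851 = 162.5621

162.5621 $/yr


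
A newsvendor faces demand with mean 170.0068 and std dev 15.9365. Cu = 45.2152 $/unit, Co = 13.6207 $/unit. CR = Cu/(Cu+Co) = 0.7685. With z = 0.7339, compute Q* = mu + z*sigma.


CR = Cu/(Cu+Co) = 45.2152/(45.2152+13.6207) = 0.7685
z = 0.7339
Q* = 170.0068 + 0.7339 * 15.9365 = 181.7026

181.7026 units


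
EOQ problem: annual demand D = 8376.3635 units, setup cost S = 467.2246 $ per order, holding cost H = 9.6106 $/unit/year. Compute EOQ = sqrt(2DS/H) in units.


2*D*S = 2 * 8376.3635 * 467.2246 = 7827286.1715
2*D*S/H = 814443.0287
EOQ = sqrt(814443.0287) = 902.4650

902.4650 units


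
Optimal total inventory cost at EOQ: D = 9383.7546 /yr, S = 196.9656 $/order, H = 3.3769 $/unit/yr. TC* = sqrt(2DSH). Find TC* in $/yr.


2*D*S*H = 12482892.2236
TC* = sqrt(12482892.2236) = 3533.1137

3533.1137 $/yr


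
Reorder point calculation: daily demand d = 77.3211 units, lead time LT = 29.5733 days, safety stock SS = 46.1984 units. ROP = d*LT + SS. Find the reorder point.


d*LT = 77.3211 * 29.5733 = 2286.6401
ROP = 2286.6401 + 46.1984 = 2332.8385

2332.8385 units


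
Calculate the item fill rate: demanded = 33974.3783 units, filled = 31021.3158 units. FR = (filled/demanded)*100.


FR = 31021.3158 / 33974.3783 * 100 = 91.3080

91.3080%


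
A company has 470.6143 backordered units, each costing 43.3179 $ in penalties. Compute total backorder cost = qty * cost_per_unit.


Total = 470.6143 * 43.3179 = 20386.0232

20386.0232 $


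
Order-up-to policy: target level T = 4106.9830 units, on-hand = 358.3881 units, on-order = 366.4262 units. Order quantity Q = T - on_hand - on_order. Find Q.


Inventory position = OH + OO = 358.3881 + 366.4262 = 724.8143
Q = 4106.9830 - 724.8143 = 3382.1687

3382.1687 units


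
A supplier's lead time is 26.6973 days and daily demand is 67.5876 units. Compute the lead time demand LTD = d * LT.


LTD = 67.5876 * 26.6973 = 1804.4064

1804.4064 units


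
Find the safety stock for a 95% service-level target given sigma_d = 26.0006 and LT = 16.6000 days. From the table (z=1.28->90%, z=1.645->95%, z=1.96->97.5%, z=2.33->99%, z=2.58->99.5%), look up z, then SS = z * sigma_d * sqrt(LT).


From the table, SL = 95% corresponds to z = 1.645
sqrt(LT) = sqrt(16.6000) = 4.0743
SS = 1.645 * 26.0006 * 4.0743 = 174.2622

174.2622 units


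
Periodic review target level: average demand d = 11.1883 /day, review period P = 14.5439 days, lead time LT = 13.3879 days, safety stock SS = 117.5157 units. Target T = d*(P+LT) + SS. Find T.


P + LT = 27.9318
d*(P+LT) = 11.1883 * 27.9318 = 312.5094
T = 312.5094 + 117.5157 = 430.0251

430.0251 units


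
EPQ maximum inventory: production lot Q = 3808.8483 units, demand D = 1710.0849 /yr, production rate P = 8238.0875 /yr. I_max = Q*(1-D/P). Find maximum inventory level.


D/P = 0.2076
1 - D/P = 0.7924
I_max = 3808.8483 * 0.7924 = 3018.1971

3018.1971 units


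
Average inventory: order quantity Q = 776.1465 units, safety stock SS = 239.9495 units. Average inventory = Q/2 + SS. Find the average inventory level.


Q/2 = 388.0732
Avg = 388.0732 + 239.9495 = 628.0227

628.0227 units


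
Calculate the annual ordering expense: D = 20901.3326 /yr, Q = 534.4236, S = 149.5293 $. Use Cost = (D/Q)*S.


Number of orders = D/Q = 39.1100
Cost = 39.1100 * 149.5293 = 5848.0981

5848.0981 $/yr


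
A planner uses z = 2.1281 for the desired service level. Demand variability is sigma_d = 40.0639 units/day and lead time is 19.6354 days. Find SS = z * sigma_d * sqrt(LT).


sqrt(LT) = sqrt(19.6354) = 4.4312
SS = 2.1281 * 40.0639 * 4.4312 = 377.8028

377.8028 units


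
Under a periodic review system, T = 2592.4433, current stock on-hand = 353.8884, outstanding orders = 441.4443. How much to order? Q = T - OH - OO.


Inventory position = OH + OO = 353.8884 + 441.4443 = 795.3327
Q = 2592.4433 - 795.3327 = 1797.1106

1797.1106 units


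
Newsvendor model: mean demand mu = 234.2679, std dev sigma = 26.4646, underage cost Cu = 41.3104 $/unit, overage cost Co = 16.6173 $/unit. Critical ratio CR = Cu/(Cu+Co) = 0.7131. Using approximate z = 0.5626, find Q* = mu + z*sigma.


CR = Cu/(Cu+Co) = 41.3104/(41.3104+16.6173) = 0.7131
z = 0.5626
Q* = 234.2679 + 0.5626 * 26.4646 = 249.1569

249.1569 units


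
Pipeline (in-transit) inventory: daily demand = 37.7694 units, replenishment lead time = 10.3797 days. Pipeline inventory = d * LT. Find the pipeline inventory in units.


Pipeline = 37.7694 * 10.3797 = 392.0350

392.0350 units


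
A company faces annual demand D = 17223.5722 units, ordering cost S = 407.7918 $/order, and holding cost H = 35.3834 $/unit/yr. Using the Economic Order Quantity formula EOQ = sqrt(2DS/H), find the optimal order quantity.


2*D*S = 2 * 17223.5722 * 407.7918 = 14047263.0197
2*D*S/H = 397001.5041
EOQ = sqrt(397001.5041) = 630.0806

630.0806 units


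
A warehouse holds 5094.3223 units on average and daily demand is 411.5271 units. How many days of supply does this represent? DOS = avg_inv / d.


DOS = 5094.3223 / 411.5271 = 12.3791

12.3791 days


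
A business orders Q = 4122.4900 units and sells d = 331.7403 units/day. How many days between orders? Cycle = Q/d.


Cycle = 4122.4900 / 331.7403 = 12.4269

12.4269 days


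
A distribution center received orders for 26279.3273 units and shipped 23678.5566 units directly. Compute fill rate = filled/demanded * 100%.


FR = 23678.5566 / 26279.3273 * 100 = 90.1034

90.1034%


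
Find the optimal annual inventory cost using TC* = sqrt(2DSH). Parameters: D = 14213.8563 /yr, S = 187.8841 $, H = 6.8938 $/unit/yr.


2*D*S*H = 36820579.9445
TC* = sqrt(36820579.9445) = 6067.9964

6067.9964 $/yr


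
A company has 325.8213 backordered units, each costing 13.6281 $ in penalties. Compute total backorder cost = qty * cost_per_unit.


Total = 325.8213 * 13.6281 = 4440.3253

4440.3253 $


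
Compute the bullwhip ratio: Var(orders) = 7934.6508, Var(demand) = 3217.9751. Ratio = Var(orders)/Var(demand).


BW = 7934.6508 / 3217.9751 = 2.4657

2.4657


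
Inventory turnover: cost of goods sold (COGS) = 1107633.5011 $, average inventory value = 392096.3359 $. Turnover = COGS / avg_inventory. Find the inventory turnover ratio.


Turnover = 1107633.5011 / 392096.3359 = 2.8249

2.8249


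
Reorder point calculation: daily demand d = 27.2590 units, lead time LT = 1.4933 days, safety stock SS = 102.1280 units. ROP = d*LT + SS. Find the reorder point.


d*LT = 27.2590 * 1.4933 = 40.7059
ROP = 40.7059 + 102.1280 = 142.8339

142.8339 units


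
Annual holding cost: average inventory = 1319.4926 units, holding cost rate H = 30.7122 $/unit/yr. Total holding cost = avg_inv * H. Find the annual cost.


Cost = 1319.4926 * 30.7122 = 40524.5206

40524.5206 $/yr


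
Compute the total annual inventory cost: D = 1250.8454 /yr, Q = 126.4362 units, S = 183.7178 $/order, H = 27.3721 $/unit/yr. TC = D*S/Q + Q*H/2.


Ordering cost = D*S/Q = 1817.5377
Holding cost = Q*H/2 = 1730.4122
TC = 1817.5377 + 1730.4122 = 3547.9499

3547.9499 $/yr


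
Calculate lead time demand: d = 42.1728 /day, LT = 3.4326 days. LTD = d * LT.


LTD = 42.1728 * 3.4326 = 144.7624

144.7624 units


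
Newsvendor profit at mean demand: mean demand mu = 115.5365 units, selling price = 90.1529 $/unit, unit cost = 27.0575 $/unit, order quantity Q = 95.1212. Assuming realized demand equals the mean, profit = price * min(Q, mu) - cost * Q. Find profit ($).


Sales at mu = min(95.1212, 115.5365) = 95.1212
Revenue = 90.1529 * 95.1212 = 8575.4520
Total cost = 27.0575 * 95.1212 = 2573.7419
Profit = 8575.4520 - 2573.7419 = 6001.7102

6001.7102 $


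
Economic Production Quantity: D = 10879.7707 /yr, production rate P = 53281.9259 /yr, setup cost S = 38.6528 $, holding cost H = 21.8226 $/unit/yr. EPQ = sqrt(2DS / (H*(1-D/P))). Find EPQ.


1 - D/P = 1 - 0.2042 = 0.7958
H*(1-D/P) = 17.3666
2DS = 841067.2018
EPQ = sqrt(48430.1917) = 220.0686

220.0686 units


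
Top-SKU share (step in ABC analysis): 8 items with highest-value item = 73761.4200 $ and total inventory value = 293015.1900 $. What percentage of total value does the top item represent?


Top item = 73761.4200
Total = 293015.1900
Percentage = 73761.4200 / 293015.1900 * 100 = 25.1732

25.1732%


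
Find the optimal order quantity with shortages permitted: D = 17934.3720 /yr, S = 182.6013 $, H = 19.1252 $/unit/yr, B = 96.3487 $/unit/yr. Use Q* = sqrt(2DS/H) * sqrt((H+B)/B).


sqrt(2DS/H) = 585.2036
sqrt((H+B)/B) = 1.0948
Q* = 585.2036 * 1.0948 = 640.6576

640.6576 units


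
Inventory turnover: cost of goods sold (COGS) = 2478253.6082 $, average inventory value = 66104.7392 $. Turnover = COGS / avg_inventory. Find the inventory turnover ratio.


Turnover = 2478253.6082 / 66104.7392 = 37.4898

37.4898


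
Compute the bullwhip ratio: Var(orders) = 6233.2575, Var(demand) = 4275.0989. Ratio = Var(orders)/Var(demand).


BW = 6233.2575 / 4275.0989 = 1.4580

1.4580


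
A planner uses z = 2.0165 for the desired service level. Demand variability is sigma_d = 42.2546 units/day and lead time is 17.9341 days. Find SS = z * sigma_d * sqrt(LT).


sqrt(LT) = sqrt(17.9341) = 4.2349
SS = 2.0165 * 42.2546 * 4.2349 = 360.8378

360.8378 units
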